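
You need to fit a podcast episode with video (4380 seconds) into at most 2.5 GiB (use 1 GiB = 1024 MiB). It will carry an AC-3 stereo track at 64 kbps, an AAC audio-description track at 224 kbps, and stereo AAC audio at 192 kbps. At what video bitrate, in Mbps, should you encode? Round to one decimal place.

4.4 Mbps

Budget: 2.5 GiB = 21474.8 Mb.
Total bitrate budget: 21474.8 Mb / 4380 s = 4.903 Mbps.
Audio total: 64 + 224 + 192 = 480 kbps = 0.480 Mbps.
Video: 4.903 − 0.480 = 4.423 Mbps.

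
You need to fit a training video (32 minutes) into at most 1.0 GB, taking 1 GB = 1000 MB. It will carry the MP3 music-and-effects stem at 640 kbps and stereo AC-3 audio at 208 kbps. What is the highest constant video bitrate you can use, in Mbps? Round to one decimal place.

3.3 Mbps

Budget: 1.0 GB = 8000.0 Mb.
32 min = 1920 s
Total bitrate budget: 8000.0 Mb / 1920 s = 4.167 Mbps.
Audio total: 640 + 208 = 848 kbps = 0.848 Mbps.
Video: 4.167 − 0.848 = 3.319 Mbps.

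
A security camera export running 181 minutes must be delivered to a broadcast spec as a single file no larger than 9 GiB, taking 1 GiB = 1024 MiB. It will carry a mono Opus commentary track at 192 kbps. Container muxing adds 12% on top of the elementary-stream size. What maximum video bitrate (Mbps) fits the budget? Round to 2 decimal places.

Budget: 9 GiB = 77309.4 Mb.
Stream payload after overhead: 77309.4 / 1.12 = 69026.3 Mb.
181 min = 10860 s
Total bitrate budget: 69026.3 Mb / 10860 s = 6.356 Mbps.
Audio: 192 kbps = 0.192 Mbps.
Video: 6.356 − 0.192 = 6.164 Mbps.

6.16 Mbps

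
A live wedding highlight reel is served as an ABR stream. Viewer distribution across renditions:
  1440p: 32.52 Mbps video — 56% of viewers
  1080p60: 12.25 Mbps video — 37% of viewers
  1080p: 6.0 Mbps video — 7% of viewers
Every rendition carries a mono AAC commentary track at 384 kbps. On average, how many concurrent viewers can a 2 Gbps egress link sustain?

84

Audio: 384 kbps = 0.384 Mbps.
Average per-viewer bitrate: 0.56×32.904 + 0.37×12.634 + 0.07×6.384 = 23.548 Mbps.
2 Gbps = 2,000 Mbps; 2,000 / 23.548 = 84.93 → 84.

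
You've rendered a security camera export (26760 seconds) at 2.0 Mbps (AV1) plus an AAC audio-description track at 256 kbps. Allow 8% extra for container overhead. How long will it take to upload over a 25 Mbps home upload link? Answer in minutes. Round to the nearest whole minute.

43 minutes

Audio: 256 kbps = 0.256 Mbps.
Total bitrate: 2.256 Mbps.
File: 2.256 Mbps × 26760 s = 60370.6 Mb.
With 8% container overhead: ×1.08. → 65200.2 Mb.
At 25 Mbps: 65200.2 / 25 = 2608.0 s ≈ 43.5 minutes.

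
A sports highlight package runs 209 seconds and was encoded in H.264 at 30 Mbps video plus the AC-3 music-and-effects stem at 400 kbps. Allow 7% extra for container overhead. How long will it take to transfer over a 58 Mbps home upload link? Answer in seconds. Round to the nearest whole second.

117 seconds

Audio: 400 kbps = 0.400 Mbps.
Total bitrate: 30.400 Mbps.
File: 30.400 Mbps × 209 s = 6353.6 Mb.
With 7% container overhead: ×1.07. → 6798.4 Mb.
At 58 Mbps: 6798.4 / 58 = 117.2 s ≈ 117 seconds.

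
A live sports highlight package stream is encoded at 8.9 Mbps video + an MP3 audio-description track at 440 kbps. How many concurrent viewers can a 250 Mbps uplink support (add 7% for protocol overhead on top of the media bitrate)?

Audio: 440 kbps = 0.440 Mbps.
Per-viewer media rate: 9.340 Mbps.
On the wire with 7% overhead: 9.994 Mbps.
250 Mbps = 250.0 Mbps; 250.0 / 9.994 = 25.02 → 25 viewers.

25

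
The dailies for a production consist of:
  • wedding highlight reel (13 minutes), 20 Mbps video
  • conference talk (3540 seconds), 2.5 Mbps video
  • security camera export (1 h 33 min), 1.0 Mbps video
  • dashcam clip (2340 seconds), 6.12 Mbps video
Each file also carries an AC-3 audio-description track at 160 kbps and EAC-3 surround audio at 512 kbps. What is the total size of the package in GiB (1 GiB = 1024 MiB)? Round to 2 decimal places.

Audio total: 160 + 512 = 672 kbps = 0.672 Mbps.
wedding highlight reel: 20.672 Mbps × 780 s = 16124.2 Mb
conference talk: 3.172 Mbps × 3540 s = 11228.9 Mb
security camera export: 1.672 Mbps × 5580 s = 9329.8 Mb
dashcam clip: 6.792 Mbps × 2340 s = 15893.3 Mb
Total: 52576.1 Mb = 6572.0 MB.
= 6.121 GiB.

6.12 GiB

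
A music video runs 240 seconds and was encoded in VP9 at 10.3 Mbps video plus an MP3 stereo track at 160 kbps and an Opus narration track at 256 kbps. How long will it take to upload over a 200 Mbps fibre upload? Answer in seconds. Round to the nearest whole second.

Audio total: 160 + 256 = 416 kbps = 0.416 Mbps.
Total bitrate: 10.716 Mbps.
File: 10.716 Mbps × 240 s = 2571.8 Mb.
At 200 Mbps: 2571.8 / 200 = 12.9 s ≈ 12.9 seconds.

13 seconds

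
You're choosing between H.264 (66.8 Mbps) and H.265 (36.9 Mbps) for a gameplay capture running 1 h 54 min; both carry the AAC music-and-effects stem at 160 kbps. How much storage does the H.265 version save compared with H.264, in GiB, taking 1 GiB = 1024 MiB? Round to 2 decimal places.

23.81 GiB

1 h 54 min = 114 min = 6840 s
Audio: 160 kbps = 0.160 Mbps.
H.264: 66.960 Mbps × 6840 s = 458006.4 Mb = 53.319 GiB.
H.265: 37.060 Mbps × 6840 s = 253490.4 Mb = 29.510 GiB.
Saving: 53.319 − 29.510 = 23.809 GiB.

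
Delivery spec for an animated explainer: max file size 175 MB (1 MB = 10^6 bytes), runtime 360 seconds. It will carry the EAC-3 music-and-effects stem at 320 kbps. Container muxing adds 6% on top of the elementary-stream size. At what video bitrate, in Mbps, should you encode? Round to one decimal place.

Budget: 175 MB = 1400.0 Mb.
Stream payload after overhead: 1400.0 / 1.06 = 1320.8 Mb.
Total bitrate budget: 1320.8 Mb / 360 s = 3.669 Mbps.
Audio: 320 kbps = 0.320 Mbps.
Video: 3.669 − 0.320 = 3.349 Mbps.

3.3 Mbps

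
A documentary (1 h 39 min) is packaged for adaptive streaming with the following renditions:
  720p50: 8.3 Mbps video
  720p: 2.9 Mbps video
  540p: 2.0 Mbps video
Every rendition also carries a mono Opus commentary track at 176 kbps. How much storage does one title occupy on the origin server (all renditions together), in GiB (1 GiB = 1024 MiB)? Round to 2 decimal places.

9.49 GiB

1 h 39 min = 99 min = 5940 s
Audio: 176 kbps = 0.176 Mbps.
Sum of rendition bitrates: (8.3+0.176) + (2.9+0.176) + (2.0+0.176) = 13.728 Mbps.
× 5940 s = 81,544 Mb = 10,193 MB = 9.493 GiB.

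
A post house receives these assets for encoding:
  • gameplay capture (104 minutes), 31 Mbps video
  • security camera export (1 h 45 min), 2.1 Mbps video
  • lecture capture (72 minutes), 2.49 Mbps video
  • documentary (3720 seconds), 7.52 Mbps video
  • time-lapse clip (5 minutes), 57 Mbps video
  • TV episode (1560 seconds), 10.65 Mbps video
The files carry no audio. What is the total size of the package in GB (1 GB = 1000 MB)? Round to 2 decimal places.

gameplay capture: 31.000 Mbps × 6240 s = 193440.0 Mb
security camera export: 2.100 Mbps × 6300 s = 13230.0 Mb
lecture capture: 2.490 Mbps × 4320 s = 10756.8 Mb
documentary: 7.520 Mbps × 3720 s = 27974.4 Mb
time-lapse clip: 57.000 Mbps × 300 s = 17100.0 Mb
TV episode: 10.650 Mbps × 1560 s = 16614.0 Mb
Total: 279115.2 Mb = 34889.4 MB.
= 34.89 GB.

34.89 GB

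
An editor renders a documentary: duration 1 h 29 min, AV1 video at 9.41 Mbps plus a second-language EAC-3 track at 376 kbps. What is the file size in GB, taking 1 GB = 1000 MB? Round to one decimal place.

1 h 29 min = 89 min = 5340 s
Audio: 376 kbps = 0.376 Mbps.
Total bitrate: 9.41 + 0.376 = 9.786 Mbps.
Stream data: 9.786 Mbps × 5340 s = 52257.2 Mb.
52,257 Mb ÷ 8 = 6,532 MB → 6.532 GB.

6.5 GB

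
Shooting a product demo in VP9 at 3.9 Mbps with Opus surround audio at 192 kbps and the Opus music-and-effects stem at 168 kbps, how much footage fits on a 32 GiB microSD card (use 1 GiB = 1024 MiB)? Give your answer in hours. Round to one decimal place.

17.9 hours

Audio total: 192 + 168 = 360 kbps = 0.360 Mbps.
Total bitrate: 3.9 + 0.360 = 4.260 Mbps.
Capacity: 32 GiB = 274,878 Mb.
Recording time: 274,878 / 4.260 = 64,525 s ≈ 17.9 hours.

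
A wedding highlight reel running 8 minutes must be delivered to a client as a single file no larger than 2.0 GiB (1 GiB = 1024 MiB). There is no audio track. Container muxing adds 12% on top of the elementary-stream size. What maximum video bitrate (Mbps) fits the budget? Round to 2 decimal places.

31.96 Mbps

Budget: 2.0 GiB = 17179.9 Mb.
Stream payload after overhead: 17179.9 / 1.12 = 15339.2 Mb.
8 min = 480 s
Total bitrate budget: 15339.2 Mb / 480 s = 31.957 Mbps.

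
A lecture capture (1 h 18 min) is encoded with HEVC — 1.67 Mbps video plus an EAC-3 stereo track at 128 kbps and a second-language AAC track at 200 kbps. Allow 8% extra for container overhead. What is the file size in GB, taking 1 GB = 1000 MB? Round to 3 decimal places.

1.262 GB

1 h 18 min = 78 min = 4680 s
Audio total: 128 + 200 = 328 kbps = 0.328 Mbps.
Total bitrate: 1.67 + 0.328 = 1.998 Mbps.
Stream data: 1.998 Mbps × 4680 s = 9350.6 Mb.
With 8% container overhead: ×1.08.
10,099 Mb ÷ 8 = 1,262 MB → 1.262 GB.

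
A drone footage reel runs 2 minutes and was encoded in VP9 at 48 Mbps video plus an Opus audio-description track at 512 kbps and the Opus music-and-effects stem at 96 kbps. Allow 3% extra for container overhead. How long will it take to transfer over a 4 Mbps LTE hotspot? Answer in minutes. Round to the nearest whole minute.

25 minutes

2 min = 120 s
Audio total: 512 + 96 = 608 kbps = 0.608 Mbps.
Total bitrate: 48.608 Mbps.
File: 48.608 Mbps × 120 s = 5833.0 Mb.
With 3% container overhead: ×1.03. → 6007.9 Mb.
At 4 Mbps: 6007.9 / 4 = 1502.0 s ≈ 25 minutes.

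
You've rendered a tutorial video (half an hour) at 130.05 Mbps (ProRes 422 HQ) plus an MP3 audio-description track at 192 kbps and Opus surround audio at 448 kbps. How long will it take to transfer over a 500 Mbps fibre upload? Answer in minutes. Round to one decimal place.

30 min = 1800 s
Audio total: 192 + 448 = 640 kbps = 0.640 Mbps.
Total bitrate: 130.690 Mbps.
File: 130.690 Mbps × 1800 s = 235242.0 Mb.
At 500 Mbps: 235242.0 / 500 = 470.5 s ≈ 7.84 minutes.

7.8 minutes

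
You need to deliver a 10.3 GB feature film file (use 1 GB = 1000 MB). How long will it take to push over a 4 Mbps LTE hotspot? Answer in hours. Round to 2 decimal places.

File: 10.3 GB = 82400.0 Mb.
At 4 Mbps: 82400.0 / 4 = 20600.0 s ≈ 5.72 hours.

5.72 hours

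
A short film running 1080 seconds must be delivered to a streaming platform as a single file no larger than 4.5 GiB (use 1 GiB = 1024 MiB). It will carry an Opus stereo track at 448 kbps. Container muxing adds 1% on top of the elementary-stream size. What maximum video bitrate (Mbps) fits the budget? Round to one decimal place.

35.0 Mbps

Budget: 4.5 GiB = 38654.7 Mb.
Stream payload after overhead: 38654.7 / 1.01 = 38272.0 Mb.
Total bitrate budget: 38272.0 Mb / 1080 s = 35.437 Mbps.
Audio: 448 kbps = 0.448 Mbps.
Video: 35.437 − 0.448 = 34.989 Mbps.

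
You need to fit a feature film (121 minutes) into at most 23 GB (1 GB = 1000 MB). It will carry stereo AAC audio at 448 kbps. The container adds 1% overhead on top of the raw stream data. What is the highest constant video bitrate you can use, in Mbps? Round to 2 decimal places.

Budget: 23 GB = 184000.0 Mb.
Stream payload after overhead: 184000.0 / 1.01 = 182178.2 Mb.
121 min = 7260 s
Total bitrate budget: 182178.2 Mb / 7260 s = 25.093 Mbps.
Audio: 448 kbps = 0.448 Mbps.
Video: 25.093 − 0.448 = 24.645 Mbps.

24.65 Mbps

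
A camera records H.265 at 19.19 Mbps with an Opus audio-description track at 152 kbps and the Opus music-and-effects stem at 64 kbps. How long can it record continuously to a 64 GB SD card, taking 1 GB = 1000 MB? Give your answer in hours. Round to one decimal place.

Audio total: 152 + 64 = 216 kbps = 0.216 Mbps.
Total bitrate: 19.19 + 0.216 = 19.406 Mbps.
Capacity: 64 GB = 512,000 Mb.
Recording time: 512,000 / 19.406 = 26,384 s ≈ 7.33 hours.

7.3 hours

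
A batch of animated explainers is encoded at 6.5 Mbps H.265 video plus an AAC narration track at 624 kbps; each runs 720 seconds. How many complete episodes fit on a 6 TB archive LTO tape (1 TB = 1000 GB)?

9358

Audio: 624 kbps = 0.624 Mbps.
Total bitrate: 7.124 Mbps.
Per item: 7.124 Mbps × 720 s = 5,129 Mb = 641.2 MB.
Capacity: 6 TB = 48,000,000 Mb; 9358.04 items → 9358 complete.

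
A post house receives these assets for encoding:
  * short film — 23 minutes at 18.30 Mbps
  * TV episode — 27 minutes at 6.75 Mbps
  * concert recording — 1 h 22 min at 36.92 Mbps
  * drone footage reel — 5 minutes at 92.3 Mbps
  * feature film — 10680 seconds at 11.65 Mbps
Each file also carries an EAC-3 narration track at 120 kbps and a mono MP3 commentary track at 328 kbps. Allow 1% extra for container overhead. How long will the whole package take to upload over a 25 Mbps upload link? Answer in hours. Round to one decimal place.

4.2 hours

Audio total: 120 + 328 = 448 kbps = 0.448 Mbps.
short film: 18.748 Mbps × 1380 s × 1.01 = 26131.0 Mb
TV episode: 7.198 Mbps × 1620 s × 1.01 = 11777.4 Mb
concert recording: 37.368 Mbps × 4920 s × 1.01 = 185689.1 Mb
drone footage reel: 92.748 Mbps × 300 s × 1.01 = 28102.6 Mb
feature film: 12.098 Mbps × 10680 s × 1.01 = 130498.7 Mb
Total: 382198.7 Mb = 47774.8 MB.
At 25 Mbps: 382198.7 / 25 = 15288 s ≈ 4.25 hours.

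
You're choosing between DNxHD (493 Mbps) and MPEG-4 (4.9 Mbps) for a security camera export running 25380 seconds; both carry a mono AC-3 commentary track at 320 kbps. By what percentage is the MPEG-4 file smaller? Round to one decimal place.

Audio: 320 kbps = 0.320 Mbps.
DNxHD: 493.320 Mbps × 25380 s = 12520461.6 Mb = 1565.058 GB.
MPEG-4: 5.220 Mbps × 25380 s = 132483.6 Mb = 16.560 GB.
Reduction: (1 − 16.560/1565.058) × 100 = 98.94%.

98.9%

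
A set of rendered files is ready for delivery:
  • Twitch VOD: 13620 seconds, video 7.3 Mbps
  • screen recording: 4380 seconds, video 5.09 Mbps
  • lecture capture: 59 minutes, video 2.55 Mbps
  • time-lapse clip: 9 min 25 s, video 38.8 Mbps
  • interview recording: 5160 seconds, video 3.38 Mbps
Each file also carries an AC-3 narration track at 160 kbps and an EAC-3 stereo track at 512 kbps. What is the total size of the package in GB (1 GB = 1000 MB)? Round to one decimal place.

Audio total: 160 + 512 = 672 kbps = 0.672 Mbps.
Twitch VOD: 7.972 Mbps × 13620 s = 108578.6 Mb
screen recording: 5.762 Mbps × 4380 s = 25237.6 Mb
lecture capture: 3.222 Mbps × 3540 s = 11405.9 Mb
time-lapse clip: 39.472 Mbps × 565 s = 22301.7 Mb
interview recording: 4.052 Mbps × 5160 s = 20908.3 Mb
Total: 188432.1 Mb = 23554.0 MB.
= 23.55 GB.

23.6 GB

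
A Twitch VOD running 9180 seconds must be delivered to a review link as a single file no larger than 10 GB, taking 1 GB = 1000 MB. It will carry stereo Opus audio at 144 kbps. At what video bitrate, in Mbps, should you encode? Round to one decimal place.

8.6 Mbps

Budget: 10 GB = 80000.0 Mb.
Total bitrate budget: 80000.0 Mb / 9180 s = 8.715 Mbps.
Audio: 144 kbps = 0.144 Mbps.
Video: 8.715 − 0.144 = 8.571 Mbps.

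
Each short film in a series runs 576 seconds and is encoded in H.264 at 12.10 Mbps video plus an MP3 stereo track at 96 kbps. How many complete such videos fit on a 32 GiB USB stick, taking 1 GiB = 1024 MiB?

Audio: 96 kbps = 0.096 Mbps.
Total bitrate: 12.196 Mbps.
Per item: 12.196 Mbps × 576 s = 7,025 Mb = 878.1 MB.
Capacity: 32 GiB = 274,878 Mb; 39.13 items → 39 complete.

39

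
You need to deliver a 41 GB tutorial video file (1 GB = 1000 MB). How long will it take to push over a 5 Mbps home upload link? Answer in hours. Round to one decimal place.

18.2 hours

File: 41 GB = 328000.0 Mb.
At 5 Mbps: 328000.0 / 5 = 65600.0 s ≈ 18.2 hours.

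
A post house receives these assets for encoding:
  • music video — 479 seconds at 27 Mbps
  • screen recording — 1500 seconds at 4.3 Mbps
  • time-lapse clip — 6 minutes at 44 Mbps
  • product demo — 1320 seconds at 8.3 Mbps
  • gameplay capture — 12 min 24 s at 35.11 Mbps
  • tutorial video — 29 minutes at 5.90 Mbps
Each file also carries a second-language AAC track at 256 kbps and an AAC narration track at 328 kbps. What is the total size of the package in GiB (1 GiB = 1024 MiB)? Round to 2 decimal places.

10.03 GiB

Audio total: 256 + 328 = 584 kbps = 0.584 Mbps.
music video: 27.584 Mbps × 479 s = 13212.7 Mb
screen recording: 4.884 Mbps × 1500 s = 7326.0 Mb
time-lapse clip: 44.584 Mbps × 360 s = 16050.2 Mb
product demo: 8.884 Mbps × 1320 s = 11726.9 Mb
gameplay capture: 35.694 Mbps × 744 s = 26556.3 Mb
tutorial video: 6.484 Mbps × 1740 s = 11282.2 Mb
Total: 86154.4 Mb = 10769.3 MB.
= 10.03 GiB.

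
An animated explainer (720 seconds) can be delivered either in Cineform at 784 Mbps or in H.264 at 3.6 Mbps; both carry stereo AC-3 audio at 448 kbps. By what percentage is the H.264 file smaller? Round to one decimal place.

99.5%

Audio: 448 kbps = 0.448 Mbps.
Cineform: 784.448 Mbps × 720 s = 564802.6 Mb = 70.600 GB.
H.264: 4.048 Mbps × 720 s = 2914.6 Mb = 0.364 GB.
Reduction: (1 − 0.364/70.600) × 100 = 99.48%.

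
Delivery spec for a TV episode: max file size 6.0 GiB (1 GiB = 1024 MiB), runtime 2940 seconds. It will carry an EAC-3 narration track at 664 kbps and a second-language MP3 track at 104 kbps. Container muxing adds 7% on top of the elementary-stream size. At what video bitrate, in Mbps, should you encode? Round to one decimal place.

Budget: 6.0 GiB = 51539.6 Mb.
Stream payload after overhead: 51539.6 / 1.07 = 48167.9 Mb.
Total bitrate budget: 48167.9 Mb / 2940 s = 16.384 Mbps.
Audio total: 664 + 104 = 768 kbps = 0.768 Mbps.
Video: 16.384 − 0.768 = 15.616 Mbps.

15.6 Mbps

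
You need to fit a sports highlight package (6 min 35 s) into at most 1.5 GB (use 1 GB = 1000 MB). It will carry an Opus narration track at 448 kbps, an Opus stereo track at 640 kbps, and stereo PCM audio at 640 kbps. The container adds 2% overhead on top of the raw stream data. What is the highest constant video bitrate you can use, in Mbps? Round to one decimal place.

Budget: 1.5 GB = 12000.0 Mb.
Stream payload after overhead: 12000.0 / 1.02 = 11764.7 Mb.
6 min 35 s = 395 s
Total bitrate budget: 11764.7 Mb / 395 s = 29.784 Mbps.
Audio total: 448 + 640 + 640 = 1728 kbps = 1.728 Mbps.
Video: 29.784 − 1.728 = 28.056 Mbps.

28.1 Mbps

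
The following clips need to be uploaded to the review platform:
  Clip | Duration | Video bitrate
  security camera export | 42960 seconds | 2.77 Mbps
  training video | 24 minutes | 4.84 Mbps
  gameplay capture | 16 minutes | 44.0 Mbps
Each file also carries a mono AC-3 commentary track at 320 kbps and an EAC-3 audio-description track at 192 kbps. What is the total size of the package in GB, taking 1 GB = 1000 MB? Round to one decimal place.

23.9 GB

Audio total: 320 + 192 = 512 kbps = 0.512 Mbps.
security camera export: 3.282 Mbps × 42960 s = 140994.7 Mb
training video: 5.352 Mbps × 1440 s = 7706.9 Mb
gameplay capture: 44.512 Mbps × 960 s = 42731.5 Mb
Total: 191433.1 Mb = 23929.1 MB.
= 23.93 GB.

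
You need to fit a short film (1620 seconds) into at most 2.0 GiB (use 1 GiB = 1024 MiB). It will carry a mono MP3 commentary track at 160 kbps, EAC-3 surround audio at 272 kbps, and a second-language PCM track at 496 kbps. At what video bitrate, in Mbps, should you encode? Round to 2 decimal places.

Budget: 2.0 GiB = 17179.9 Mb.
Total bitrate budget: 17179.9 Mb / 1620 s = 10.605 Mbps.
Audio total: 160 + 272 + 496 = 928 kbps = 0.928 Mbps.
Video: 10.605 − 0.928 = 9.677 Mbps.

9.68 Mbps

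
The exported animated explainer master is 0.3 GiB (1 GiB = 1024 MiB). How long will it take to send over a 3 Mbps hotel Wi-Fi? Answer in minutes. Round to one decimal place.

File: 0.3 GiB = 2577.0 Mb.
At 3 Mbps: 2577.0 / 3 = 859.0 s ≈ 14.3 minutes.

14.3 minutes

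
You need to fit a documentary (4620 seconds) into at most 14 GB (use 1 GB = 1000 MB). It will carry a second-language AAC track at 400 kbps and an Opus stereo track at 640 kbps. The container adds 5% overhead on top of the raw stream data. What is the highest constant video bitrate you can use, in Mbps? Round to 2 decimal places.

22.05 Mbps

Budget: 14 GB = 112000.0 Mb.
Stream payload after overhead: 112000.0 / 1.05 = 106666.7 Mb.
Total bitrate budget: 106666.7 Mb / 4620 s = 23.088 Mbps.
Audio total: 400 + 640 = 1040 kbps = 1.040 Mbps.
Video: 23.088 − 1.040 = 22.048 Mbps.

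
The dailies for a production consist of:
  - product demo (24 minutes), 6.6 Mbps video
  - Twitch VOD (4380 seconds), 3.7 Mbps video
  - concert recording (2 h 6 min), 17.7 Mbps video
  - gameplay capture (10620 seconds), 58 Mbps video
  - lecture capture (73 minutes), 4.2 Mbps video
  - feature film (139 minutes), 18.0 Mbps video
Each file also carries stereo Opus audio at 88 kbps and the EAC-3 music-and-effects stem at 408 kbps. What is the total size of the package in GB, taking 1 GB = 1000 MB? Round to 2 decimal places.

120.28 GB

Audio total: 88 + 408 = 496 kbps = 0.496 Mbps.
product demo: 7.096 Mbps × 1440 s = 10218.2 Mb
Twitch VOD: 4.196 Mbps × 4380 s = 18378.5 Mb
concert recording: 18.196 Mbps × 7560 s = 137561.8 Mb
gameplay capture: 58.496 Mbps × 10620 s = 621227.5 Mb
lecture capture: 4.696 Mbps × 4380 s = 20568.5 Mb
feature film: 18.496 Mbps × 8340 s = 154256.6 Mb
Total: 962211.1 Mb = 120276.4 MB.
= 120.3 GB.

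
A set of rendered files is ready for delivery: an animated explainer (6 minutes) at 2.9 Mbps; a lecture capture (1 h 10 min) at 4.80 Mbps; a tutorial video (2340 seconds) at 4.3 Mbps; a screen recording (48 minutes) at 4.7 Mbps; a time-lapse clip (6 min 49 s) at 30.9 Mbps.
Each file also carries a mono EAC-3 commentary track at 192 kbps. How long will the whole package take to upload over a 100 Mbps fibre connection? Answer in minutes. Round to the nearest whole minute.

Audio: 192 kbps = 0.192 Mbps.
animated explainer: 3.092 Mbps × 360 s = 1113.1 Mb
lecture capture: 4.992 Mbps × 4200 s = 20966.4 Mb
tutorial video: 4.492 Mbps × 2340 s = 10511.3 Mb
screen recording: 4.892 Mbps × 2880 s = 14089.0 Mb
time-lapse clip: 31.092 Mbps × 409 s = 12716.6 Mb
Total: 59396.4 Mb = 7424.5 MB.
At 100 Mbps: 59396.4 / 100 = 594 s ≈ 9.9 minutes.

10 minutes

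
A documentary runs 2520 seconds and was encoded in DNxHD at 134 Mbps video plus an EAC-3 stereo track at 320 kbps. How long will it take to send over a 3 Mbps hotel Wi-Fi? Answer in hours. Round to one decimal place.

Audio: 320 kbps = 0.320 Mbps.
Total bitrate: 134.320 Mbps.
File: 134.320 Mbps × 2520 s = 338486.4 Mb.
At 3 Mbps: 338486.4 / 3 = 112828.8 s ≈ 31.3 hours.

31.3 hours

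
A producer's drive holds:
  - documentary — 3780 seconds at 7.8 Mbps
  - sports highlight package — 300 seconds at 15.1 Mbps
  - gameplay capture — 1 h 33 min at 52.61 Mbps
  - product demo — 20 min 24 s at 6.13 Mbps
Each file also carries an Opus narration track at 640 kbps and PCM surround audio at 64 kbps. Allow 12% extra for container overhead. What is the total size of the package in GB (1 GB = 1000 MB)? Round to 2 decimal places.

47.98 GB

Audio total: 640 + 64 = 704 kbps = 0.704 Mbps.
documentary: 8.504 Mbps × 3780 s × 1.12 = 36002.5 Mb
sports highlight package: 15.804 Mbps × 300 s × 1.12 = 5310.1 Mb
gameplay capture: 53.314 Mbps × 5580 s × 1.12 = 333191.2 Mb
product demo: 6.834 Mbps × 1224 s × 1.12 = 9368.6 Mb
Total: 383872.4 Mb = 47984.1 MB.
= 47.98 GB.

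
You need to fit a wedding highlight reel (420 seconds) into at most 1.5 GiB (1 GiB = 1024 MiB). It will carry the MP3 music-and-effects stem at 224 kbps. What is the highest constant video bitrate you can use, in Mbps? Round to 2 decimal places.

30.45 Mbps

Budget: 1.5 GiB = 12884.9 Mb.
Total bitrate budget: 12884.9 Mb / 420 s = 30.678 Mbps.
Audio: 224 kbps = 0.224 Mbps.
Video: 30.678 − 0.224 = 30.454 Mbps.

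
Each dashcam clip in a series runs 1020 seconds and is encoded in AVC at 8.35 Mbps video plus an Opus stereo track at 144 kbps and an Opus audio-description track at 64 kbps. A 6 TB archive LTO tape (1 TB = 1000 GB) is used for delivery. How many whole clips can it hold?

Audio total: 144 + 64 = 208 kbps = 0.208 Mbps.
Total bitrate: 8.558 Mbps.
Per item: 8.558 Mbps × 1020 s = 8,729 Mb = 1,091 MB.
Capacity: 6 TB = 48,000,000 Mb; 5498.81 items → 5498 complete.

5498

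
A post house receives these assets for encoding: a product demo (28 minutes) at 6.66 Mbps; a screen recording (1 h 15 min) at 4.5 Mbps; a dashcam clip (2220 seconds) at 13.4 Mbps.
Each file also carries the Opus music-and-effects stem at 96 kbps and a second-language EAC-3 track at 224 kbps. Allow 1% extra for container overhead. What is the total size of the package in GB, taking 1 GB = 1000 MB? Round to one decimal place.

Audio total: 96 + 224 = 320 kbps = 0.320 Mbps.
product demo: 6.980 Mbps × 1680 s × 1.01 = 11843.7 Mb
screen recording: 4.820 Mbps × 4500 s × 1.01 = 21906.9 Mb
dashcam clip: 13.720 Mbps × 2220 s × 1.01 = 30763.0 Mb
Total: 64513.5 Mb = 8064.2 MB.
= 8.064 GB.

8.1 GB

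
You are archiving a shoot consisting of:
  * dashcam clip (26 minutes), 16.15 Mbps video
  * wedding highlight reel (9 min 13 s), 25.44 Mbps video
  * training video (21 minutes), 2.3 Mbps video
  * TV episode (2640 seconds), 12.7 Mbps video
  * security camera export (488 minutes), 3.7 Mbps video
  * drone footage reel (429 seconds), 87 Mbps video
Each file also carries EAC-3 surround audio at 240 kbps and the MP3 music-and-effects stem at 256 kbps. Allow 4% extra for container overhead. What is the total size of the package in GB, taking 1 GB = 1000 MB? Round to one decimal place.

31.1 GB

Audio total: 240 + 256 = 496 kbps = 0.496 Mbps.
dashcam clip: 16.646 Mbps × 1560 s × 1.04 = 27006.5 Mb
wedding highlight reel: 25.936 Mbps × 553 s × 1.04 = 14916.3 Mb
training video: 2.796 Mbps × 1260 s × 1.04 = 3663.9 Mb
TV episode: 13.196 Mbps × 2640 s × 1.04 = 36230.9 Mb
security camera export: 4.196 Mbps × 29280 s × 1.04 = 127773.2 Mb
drone footage reel: 87.496 Mbps × 429 s × 1.04 = 39037.2 Mb
Total: 248628.0 Mb = 31078.5 MB.
= 31.08 GB.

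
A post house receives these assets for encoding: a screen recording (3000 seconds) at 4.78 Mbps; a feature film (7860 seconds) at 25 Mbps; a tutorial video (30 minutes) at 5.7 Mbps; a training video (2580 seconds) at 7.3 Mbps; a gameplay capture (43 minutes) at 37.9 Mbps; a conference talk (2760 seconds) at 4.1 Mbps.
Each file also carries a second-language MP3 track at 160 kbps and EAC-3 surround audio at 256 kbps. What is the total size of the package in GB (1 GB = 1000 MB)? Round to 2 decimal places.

44.70 GB

Audio total: 160 + 256 = 416 kbps = 0.416 Mbps.
screen recording: 5.196 Mbps × 3000 s = 15588.0 Mb
feature film: 25.416 Mbps × 7860 s = 199769.8 Mb
tutorial video: 6.116 Mbps × 1800 s = 11008.8 Mb
training video: 7.716 Mbps × 2580 s = 19907.3 Mb
gameplay capture: 38.316 Mbps × 2580 s = 98855.3 Mb
conference talk: 4.516 Mbps × 2760 s = 12464.2 Mb
Total: 357593.3 Mb = 44699.2 MB.
= 44.70 GB.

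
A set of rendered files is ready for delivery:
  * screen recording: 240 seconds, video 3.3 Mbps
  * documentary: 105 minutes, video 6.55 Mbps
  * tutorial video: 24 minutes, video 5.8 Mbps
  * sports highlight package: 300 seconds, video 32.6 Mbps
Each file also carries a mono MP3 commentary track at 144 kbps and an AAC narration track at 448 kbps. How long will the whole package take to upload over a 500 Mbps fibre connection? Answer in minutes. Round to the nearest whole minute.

2 minutes

Audio total: 144 + 448 = 592 kbps = 0.592 Mbps.
screen recording: 3.892 Mbps × 240 s = 934.1 Mb
documentary: 7.142 Mbps × 6300 s = 44994.6 Mb
tutorial video: 6.392 Mbps × 1440 s = 9204.5 Mb
sports highlight package: 33.192 Mbps × 300 s = 9957.6 Mb
Total: 65090.8 Mb = 8136.3 MB.
At 500 Mbps: 65090.8 / 500 = 130 s ≈ 2.17 minutes.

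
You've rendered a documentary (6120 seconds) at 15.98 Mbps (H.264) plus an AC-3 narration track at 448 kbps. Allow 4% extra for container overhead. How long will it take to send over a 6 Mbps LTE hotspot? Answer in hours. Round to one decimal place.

Audio: 448 kbps = 0.448 Mbps.
Total bitrate: 16.428 Mbps.
File: 16.428 Mbps × 6120 s = 100539.4 Mb.
With 4% container overhead: ×1.04. → 104560.9 Mb.
At 6 Mbps: 104560.9 / 6 = 17426.8 s ≈ 4.84 hours.

4.8 hours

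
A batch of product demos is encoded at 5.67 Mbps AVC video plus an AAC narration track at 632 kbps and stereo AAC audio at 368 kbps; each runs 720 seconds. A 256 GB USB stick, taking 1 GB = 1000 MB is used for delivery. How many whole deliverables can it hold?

426

Audio total: 632 + 368 = 1000 kbps = 1.000 Mbps.
Total bitrate: 6.670 Mbps.
Per item: 6.670 Mbps × 720 s = 4,802 Mb = 600.3 MB.
Capacity: 256 GB = 2,048,000 Mb; 426.45 items → 426 complete.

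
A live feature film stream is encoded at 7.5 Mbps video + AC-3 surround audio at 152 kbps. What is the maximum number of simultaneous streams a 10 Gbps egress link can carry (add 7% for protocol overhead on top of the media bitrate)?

Audio: 152 kbps = 0.152 Mbps.
Per-viewer media rate: 7.652 Mbps.
On the wire with 7% overhead: 8.188 Mbps.
10 Gbps = 10,000 Mbps; 10,000 / 8.188 = 1221.35 → 1221 viewers.

1221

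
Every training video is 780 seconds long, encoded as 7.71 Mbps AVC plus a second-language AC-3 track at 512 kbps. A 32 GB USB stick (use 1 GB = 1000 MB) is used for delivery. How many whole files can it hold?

39

Audio: 512 kbps = 0.512 Mbps.
Total bitrate: 8.222 Mbps.
Per item: 8.222 Mbps × 780 s = 6,413 Mb = 801.6 MB.
Capacity: 32 GB = 256,000 Mb; 39.92 items → 39 complete.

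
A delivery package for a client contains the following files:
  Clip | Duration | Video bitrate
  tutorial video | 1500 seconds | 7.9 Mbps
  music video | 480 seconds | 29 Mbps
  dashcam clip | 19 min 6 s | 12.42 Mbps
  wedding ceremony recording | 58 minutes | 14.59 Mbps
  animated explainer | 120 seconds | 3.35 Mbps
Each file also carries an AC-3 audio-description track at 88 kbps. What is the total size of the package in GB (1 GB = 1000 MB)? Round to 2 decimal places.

Audio: 88 kbps = 0.088 Mbps.
tutorial video: 7.988 Mbps × 1500 s = 11982.0 Mb
music video: 29.088 Mbps × 480 s = 13962.2 Mb
dashcam clip: 12.508 Mbps × 1146 s = 14334.2 Mb
wedding ceremony recording: 14.678 Mbps × 3480 s = 51079.4 Mb
animated explainer: 3.438 Mbps × 120 s = 412.6 Mb
Total: 91770.4 Mb = 11471.3 MB.
= 11.47 GB.

11.47 GB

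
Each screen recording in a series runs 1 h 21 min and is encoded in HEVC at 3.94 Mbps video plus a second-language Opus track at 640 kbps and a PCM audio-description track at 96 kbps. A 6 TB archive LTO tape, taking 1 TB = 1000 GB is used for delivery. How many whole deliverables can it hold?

1 h 21 min = 81 min = 4860 s
Audio total: 640 + 96 = 736 kbps = 0.736 Mbps.
Total bitrate: 4.676 Mbps.
Per item: 4.676 Mbps × 4860 s = 22,725 Mb = 2,841 MB.
Capacity: 6 TB = 48,000,000 Mb; 2112.18 items → 2112 complete.

2112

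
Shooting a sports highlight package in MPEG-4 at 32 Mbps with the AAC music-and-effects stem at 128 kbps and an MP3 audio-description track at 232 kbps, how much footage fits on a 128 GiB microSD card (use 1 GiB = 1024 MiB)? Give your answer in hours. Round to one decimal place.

Audio total: 128 + 232 = 360 kbps = 0.360 Mbps.
Total bitrate: 32 + 0.360 = 32.360 Mbps.
Capacity: 128 GiB = 1,099,512 Mb.
Recording time: 1,099,512 / 32.360 = 33,977 s ≈ 9.44 hours.

9.4 hours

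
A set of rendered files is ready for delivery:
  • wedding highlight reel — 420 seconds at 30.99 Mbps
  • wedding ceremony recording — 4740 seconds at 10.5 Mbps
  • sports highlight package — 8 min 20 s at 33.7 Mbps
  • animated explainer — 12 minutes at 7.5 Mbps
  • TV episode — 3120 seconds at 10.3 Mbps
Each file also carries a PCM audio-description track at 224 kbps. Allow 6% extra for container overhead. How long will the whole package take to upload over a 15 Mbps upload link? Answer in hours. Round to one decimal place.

Audio: 224 kbps = 0.224 Mbps.
wedding highlight reel: 31.214 Mbps × 420 s × 1.06 = 13896.5 Mb
wedding ceremony recording: 10.724 Mbps × 4740 s × 1.06 = 53881.7 Mb
sports highlight package: 33.924 Mbps × 500 s × 1.06 = 17979.7 Mb
animated explainer: 7.724 Mbps × 720 s × 1.06 = 5895.0 Mb
TV episode: 10.524 Mbps × 3120 s × 1.06 = 34805.0 Mb
Total: 126457.8 Mb = 15807.2 MB.
At 15 Mbps: 126457.8 / 15 = 8431 s ≈ 2.34 hours.

2.3 hours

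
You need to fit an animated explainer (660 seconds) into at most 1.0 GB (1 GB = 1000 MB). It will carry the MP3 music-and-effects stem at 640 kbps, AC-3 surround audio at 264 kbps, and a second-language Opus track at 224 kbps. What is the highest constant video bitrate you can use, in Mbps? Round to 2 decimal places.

10.99 Mbps

Budget: 1.0 GB = 8000.0 Mb.
Total bitrate budget: 8000.0 Mb / 660 s = 12.121 Mbps.
Audio total: 640 + 264 + 224 = 1128 kbps = 1.128 Mbps.
Video: 12.121 − 1.128 = 10.993 Mbps.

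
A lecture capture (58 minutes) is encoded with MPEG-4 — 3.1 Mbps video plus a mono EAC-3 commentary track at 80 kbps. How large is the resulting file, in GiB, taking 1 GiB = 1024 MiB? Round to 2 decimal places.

58 min = 3480 s
Audio: 80 kbps = 0.080 Mbps.
Total bitrate: 3.1 + 0.080 = 3.180 Mbps.
Stream data: 3.180 Mbps × 3480 s = 11066.4 Mb.
11,066 Mb = 1,383,300,000 bytes ÷ 1,073,741,824 = 1.288 GiB.

1.29 GiB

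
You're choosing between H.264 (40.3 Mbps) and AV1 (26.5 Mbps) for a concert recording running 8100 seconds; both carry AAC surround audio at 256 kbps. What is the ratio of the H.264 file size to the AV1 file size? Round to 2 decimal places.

Audio: 256 kbps = 0.256 Mbps.
H.264: 40.556 Mbps × 8100 s = 328503.6 Mb = 41.063 GB.
AV1: 26.756 Mbps × 8100 s = 216723.6 Mb = 27.090 GB.
Ratio: 41.063 / 27.090 = 1.516.

1.52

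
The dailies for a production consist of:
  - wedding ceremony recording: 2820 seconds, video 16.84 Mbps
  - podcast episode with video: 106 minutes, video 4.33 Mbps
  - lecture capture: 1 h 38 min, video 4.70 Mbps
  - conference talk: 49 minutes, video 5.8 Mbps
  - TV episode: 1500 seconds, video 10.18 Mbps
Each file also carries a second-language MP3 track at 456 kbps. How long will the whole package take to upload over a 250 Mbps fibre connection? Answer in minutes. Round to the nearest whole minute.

10 minutes

Audio: 456 kbps = 0.456 Mbps.
wedding ceremony recording: 17.296 Mbps × 2820 s = 48774.7 Mb
podcast episode with video: 4.786 Mbps × 6360 s = 30439.0 Mb
lecture capture: 5.156 Mbps × 5880 s = 30317.3 Mb
conference talk: 6.256 Mbps × 2940 s = 18392.6 Mb
TV episode: 10.636 Mbps × 1500 s = 15954.0 Mb
Total: 143877.6 Mb = 17984.7 MB.
At 250 Mbps: 143877.6 / 250 = 576 s ≈ 9.59 minutes.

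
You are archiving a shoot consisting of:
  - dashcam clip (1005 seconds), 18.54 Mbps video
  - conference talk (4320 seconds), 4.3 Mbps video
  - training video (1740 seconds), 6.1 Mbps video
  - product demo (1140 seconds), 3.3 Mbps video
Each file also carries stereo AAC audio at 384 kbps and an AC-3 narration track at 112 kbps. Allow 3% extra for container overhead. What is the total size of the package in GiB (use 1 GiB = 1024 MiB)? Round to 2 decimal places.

Audio total: 384 + 112 = 496 kbps = 0.496 Mbps.
dashcam clip: 19.036 Mbps × 1005 s × 1.03 = 19705.1 Mb
conference talk: 4.796 Mbps × 4320 s × 1.03 = 21340.3 Mb
training video: 6.596 Mbps × 1740 s × 1.03 = 11821.4 Mb
product demo: 3.796 Mbps × 1140 s × 1.03 = 4457.3 Mb
Total: 57324.0 Mb = 7165.5 MB.
= 6.673 GiB.

6.67 GiB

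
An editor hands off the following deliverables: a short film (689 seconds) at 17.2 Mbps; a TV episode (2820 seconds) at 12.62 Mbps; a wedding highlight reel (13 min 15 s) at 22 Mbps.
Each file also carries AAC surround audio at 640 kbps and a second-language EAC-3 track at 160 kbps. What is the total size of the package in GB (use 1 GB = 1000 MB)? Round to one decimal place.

8.5 GB

Audio total: 640 + 160 = 800 kbps = 0.800 Mbps.
short film: 18.000 Mbps × 689 s = 12402.0 Mb
TV episode: 13.420 Mbps × 2820 s = 37844.4 Mb
wedding highlight reel: 22.800 Mbps × 795 s = 18126.0 Mb
Total: 68372.4 Mb = 8546.5 MB.
= 8.547 GB.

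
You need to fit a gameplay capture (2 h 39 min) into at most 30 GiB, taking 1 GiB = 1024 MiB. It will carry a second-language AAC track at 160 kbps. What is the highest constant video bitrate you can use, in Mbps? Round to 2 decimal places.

26.85 Mbps

Budget: 30 GiB = 257698.0 Mb.
2 h 39 min = 159 min = 9540 s
Total bitrate budget: 257698.0 Mb / 9540 s = 27.012 Mbps.
Audio: 160 kbps = 0.160 Mbps.
Video: 27.012 − 0.160 = 26.852 Mbps.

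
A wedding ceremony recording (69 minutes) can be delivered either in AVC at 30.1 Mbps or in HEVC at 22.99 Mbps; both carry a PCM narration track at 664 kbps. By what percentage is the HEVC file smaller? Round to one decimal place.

23.1%

69 min = 4140 s
Audio: 664 kbps = 0.664 Mbps.
AVC: 30.764 Mbps × 4140 s = 127363.0 Mb = 14.827 GiB.
HEVC: 23.654 Mbps × 4140 s = 97927.6 Mb = 11.400 GiB.
Reduction: (1 − 11.400/14.827) × 100 = 23.11%.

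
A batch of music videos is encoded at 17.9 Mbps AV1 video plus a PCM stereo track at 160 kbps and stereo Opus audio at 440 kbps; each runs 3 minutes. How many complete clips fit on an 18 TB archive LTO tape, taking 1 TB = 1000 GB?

43243

3 min = 180 s
Audio total: 160 + 440 = 600 kbps = 0.600 Mbps.
Total bitrate: 18.500 Mbps.
Per item: 18.500 Mbps × 180 s = 3,330 Mb = 416.2 MB.
Capacity: 18 TB = 144,000,000 Mb; 43243.24 items → 43243 complete.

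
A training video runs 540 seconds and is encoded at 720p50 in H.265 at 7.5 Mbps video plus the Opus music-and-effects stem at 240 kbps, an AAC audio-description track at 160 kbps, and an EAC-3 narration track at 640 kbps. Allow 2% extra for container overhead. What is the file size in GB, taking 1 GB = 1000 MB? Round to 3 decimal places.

0.588 GB

Audio total: 240 + 160 + 640 = 1040 kbps = 1.040 Mbps.
Total bitrate: 7.5 + 1.040 = 8.540 Mbps.
Stream data: 8.540 Mbps × 540 s = 4611.6 Mb.
With 2% container overhead: ×1.02.
4,704 Mb ÷ 8 = 588.0 MB → 0.588 GB.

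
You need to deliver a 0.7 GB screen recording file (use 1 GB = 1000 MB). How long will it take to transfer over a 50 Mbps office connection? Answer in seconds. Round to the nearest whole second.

File: 0.7 GB = 5600.0 Mb.
At 50 Mbps: 5600.0 / 50 = 112.0 s ≈ 112 seconds.

112 seconds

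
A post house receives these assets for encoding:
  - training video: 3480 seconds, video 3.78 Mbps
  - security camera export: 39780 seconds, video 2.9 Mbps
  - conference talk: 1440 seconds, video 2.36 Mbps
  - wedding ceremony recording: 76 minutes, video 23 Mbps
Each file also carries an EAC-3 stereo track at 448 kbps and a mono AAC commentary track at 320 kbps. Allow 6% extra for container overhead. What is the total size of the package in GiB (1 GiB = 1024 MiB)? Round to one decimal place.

33.9 GiB

Audio total: 448 + 320 = 768 kbps = 0.768 Mbps.
training video: 4.548 Mbps × 3480 s × 1.06 = 16776.7 Mb
security camera export: 3.668 Mbps × 39780 s × 1.06 = 154667.8 Mb
conference talk: 3.128 Mbps × 1440 s × 1.06 = 4774.6 Mb
wedding ceremony recording: 23.768 Mbps × 4560 s × 1.06 = 114885.0 Mb
Total: 291104.1 Mb = 36388.0 MB.
= 33.89 GiB.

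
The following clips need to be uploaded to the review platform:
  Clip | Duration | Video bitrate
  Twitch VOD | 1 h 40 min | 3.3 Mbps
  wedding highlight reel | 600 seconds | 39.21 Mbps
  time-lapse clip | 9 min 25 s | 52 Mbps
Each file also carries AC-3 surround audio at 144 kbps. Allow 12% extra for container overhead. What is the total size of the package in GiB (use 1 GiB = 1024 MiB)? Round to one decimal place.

9.6 GiB

Audio: 144 kbps = 0.144 Mbps.
Twitch VOD: 3.444 Mbps × 6000 s × 1.12 = 23143.7 Mb
wedding highlight reel: 39.354 Mbps × 600 s × 1.12 = 26445.9 Mb
time-lapse clip: 52.144 Mbps × 565 s × 1.12 = 32996.7 Mb
Total: 82586.3 Mb = 10323.3 MB.
= 9.614 GiB.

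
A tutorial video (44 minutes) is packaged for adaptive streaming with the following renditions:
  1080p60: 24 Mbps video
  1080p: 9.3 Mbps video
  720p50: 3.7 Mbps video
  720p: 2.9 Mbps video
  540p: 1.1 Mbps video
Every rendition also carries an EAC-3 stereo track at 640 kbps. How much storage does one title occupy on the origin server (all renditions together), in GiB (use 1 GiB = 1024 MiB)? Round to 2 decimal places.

13.58 GiB

44 min = 2640 s
Audio: 640 kbps = 0.640 Mbps.
Sum of rendition bitrates: (24+0.640) + (9.3+0.640) + (3.7+0.640) + (2.9+0.640) + (1.1+0.640) = 44.200 Mbps.
× 2640 s = 116,688 Mb = 14,586 MB = 13.58 GiB.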